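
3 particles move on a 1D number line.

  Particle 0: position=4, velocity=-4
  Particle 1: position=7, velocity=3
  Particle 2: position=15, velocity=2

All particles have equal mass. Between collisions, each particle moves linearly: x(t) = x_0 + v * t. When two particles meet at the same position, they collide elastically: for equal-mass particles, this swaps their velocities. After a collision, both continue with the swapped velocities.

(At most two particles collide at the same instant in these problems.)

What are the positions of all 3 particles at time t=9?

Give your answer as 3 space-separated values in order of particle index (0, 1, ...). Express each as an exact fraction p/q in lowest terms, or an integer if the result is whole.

Answer: -32 33 34

Derivation:
Collision at t=8: particles 1 and 2 swap velocities; positions: p0=-28 p1=31 p2=31; velocities now: v0=-4 v1=2 v2=3
Advance to t=9 (no further collisions before then); velocities: v0=-4 v1=2 v2=3; positions = -32 33 34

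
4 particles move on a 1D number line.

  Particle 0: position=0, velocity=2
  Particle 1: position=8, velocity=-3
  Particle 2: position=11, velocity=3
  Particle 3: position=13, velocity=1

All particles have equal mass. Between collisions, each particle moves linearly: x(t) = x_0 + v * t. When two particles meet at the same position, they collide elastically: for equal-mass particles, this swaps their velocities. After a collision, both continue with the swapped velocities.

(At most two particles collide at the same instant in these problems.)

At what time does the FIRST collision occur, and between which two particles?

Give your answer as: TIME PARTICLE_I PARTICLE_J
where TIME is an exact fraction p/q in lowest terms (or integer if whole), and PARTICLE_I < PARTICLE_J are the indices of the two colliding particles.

Pair (0,1): pos 0,8 vel 2,-3 -> gap=8, closing at 5/unit, collide at t=8/5
Pair (1,2): pos 8,11 vel -3,3 -> not approaching (rel speed -6 <= 0)
Pair (2,3): pos 11,13 vel 3,1 -> gap=2, closing at 2/unit, collide at t=1
Earliest collision: t=1 between 2 and 3

Answer: 1 2 3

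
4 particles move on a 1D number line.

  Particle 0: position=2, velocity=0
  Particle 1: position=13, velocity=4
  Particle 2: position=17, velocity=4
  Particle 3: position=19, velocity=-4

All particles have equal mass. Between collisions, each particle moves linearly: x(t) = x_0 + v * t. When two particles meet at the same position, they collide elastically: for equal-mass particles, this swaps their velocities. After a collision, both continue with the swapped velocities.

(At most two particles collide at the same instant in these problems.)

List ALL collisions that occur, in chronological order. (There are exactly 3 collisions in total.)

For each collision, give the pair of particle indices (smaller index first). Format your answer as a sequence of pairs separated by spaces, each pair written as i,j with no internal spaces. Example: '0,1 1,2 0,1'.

Answer: 2,3 1,2 0,1

Derivation:
Collision at t=1/4: particles 2 and 3 swap velocities; positions: p0=2 p1=14 p2=18 p3=18; velocities now: v0=0 v1=4 v2=-4 v3=4
Collision at t=3/4: particles 1 and 2 swap velocities; positions: p0=2 p1=16 p2=16 p3=20; velocities now: v0=0 v1=-4 v2=4 v3=4
Collision at t=17/4: particles 0 and 1 swap velocities; positions: p0=2 p1=2 p2=30 p3=34; velocities now: v0=-4 v1=0 v2=4 v3=4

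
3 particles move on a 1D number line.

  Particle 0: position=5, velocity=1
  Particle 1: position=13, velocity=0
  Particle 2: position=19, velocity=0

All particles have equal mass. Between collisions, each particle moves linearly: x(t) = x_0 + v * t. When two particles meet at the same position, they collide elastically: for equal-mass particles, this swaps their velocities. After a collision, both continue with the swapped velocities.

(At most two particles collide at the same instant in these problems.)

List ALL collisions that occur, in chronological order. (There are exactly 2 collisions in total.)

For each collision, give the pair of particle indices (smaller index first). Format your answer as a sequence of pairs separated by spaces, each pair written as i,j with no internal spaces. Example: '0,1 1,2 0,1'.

Answer: 0,1 1,2

Derivation:
Collision at t=8: particles 0 and 1 swap velocities; positions: p0=13 p1=13 p2=19; velocities now: v0=0 v1=1 v2=0
Collision at t=14: particles 1 and 2 swap velocities; positions: p0=13 p1=19 p2=19; velocities now: v0=0 v1=0 v2=1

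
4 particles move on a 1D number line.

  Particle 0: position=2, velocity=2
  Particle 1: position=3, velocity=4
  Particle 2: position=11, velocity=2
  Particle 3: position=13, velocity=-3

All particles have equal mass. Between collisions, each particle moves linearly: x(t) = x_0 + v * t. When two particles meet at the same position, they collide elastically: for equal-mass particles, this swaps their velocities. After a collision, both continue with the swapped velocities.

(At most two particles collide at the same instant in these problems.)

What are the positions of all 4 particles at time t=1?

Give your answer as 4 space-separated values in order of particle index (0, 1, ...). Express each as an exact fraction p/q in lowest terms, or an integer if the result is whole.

Collision at t=2/5: particles 2 and 3 swap velocities; positions: p0=14/5 p1=23/5 p2=59/5 p3=59/5; velocities now: v0=2 v1=4 v2=-3 v3=2
Advance to t=1 (no further collisions before then); velocities: v0=2 v1=4 v2=-3 v3=2; positions = 4 7 10 13

Answer: 4 7 10 13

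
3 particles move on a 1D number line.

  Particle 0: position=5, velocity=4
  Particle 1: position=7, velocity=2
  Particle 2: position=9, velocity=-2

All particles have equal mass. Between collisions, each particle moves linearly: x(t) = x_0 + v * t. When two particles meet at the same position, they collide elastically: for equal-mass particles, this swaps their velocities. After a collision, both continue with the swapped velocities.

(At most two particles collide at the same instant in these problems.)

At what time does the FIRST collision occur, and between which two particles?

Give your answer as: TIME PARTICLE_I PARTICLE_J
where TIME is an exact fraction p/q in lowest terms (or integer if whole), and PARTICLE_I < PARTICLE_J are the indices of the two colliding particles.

Answer: 1/2 1 2

Derivation:
Pair (0,1): pos 5,7 vel 4,2 -> gap=2, closing at 2/unit, collide at t=1
Pair (1,2): pos 7,9 vel 2,-2 -> gap=2, closing at 4/unit, collide at t=1/2
Earliest collision: t=1/2 between 1 and 2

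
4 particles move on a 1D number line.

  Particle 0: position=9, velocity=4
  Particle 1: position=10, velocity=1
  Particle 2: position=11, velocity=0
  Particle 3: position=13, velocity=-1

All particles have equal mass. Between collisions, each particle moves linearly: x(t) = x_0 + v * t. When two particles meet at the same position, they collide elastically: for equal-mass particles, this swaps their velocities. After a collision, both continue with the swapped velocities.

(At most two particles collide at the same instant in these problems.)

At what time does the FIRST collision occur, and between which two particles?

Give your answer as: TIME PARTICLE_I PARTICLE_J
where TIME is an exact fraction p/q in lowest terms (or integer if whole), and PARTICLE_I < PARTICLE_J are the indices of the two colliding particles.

Pair (0,1): pos 9,10 vel 4,1 -> gap=1, closing at 3/unit, collide at t=1/3
Pair (1,2): pos 10,11 vel 1,0 -> gap=1, closing at 1/unit, collide at t=1
Pair (2,3): pos 11,13 vel 0,-1 -> gap=2, closing at 1/unit, collide at t=2
Earliest collision: t=1/3 between 0 and 1

Answer: 1/3 0 1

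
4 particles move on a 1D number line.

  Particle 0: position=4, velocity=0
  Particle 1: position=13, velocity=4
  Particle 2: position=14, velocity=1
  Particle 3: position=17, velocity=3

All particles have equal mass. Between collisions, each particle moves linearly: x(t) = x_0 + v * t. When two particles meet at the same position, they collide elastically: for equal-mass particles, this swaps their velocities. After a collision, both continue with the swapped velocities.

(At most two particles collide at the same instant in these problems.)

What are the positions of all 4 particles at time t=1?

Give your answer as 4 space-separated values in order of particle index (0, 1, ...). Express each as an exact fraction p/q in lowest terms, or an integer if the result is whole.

Collision at t=1/3: particles 1 and 2 swap velocities; positions: p0=4 p1=43/3 p2=43/3 p3=18; velocities now: v0=0 v1=1 v2=4 v3=3
Advance to t=1 (no further collisions before then); velocities: v0=0 v1=1 v2=4 v3=3; positions = 4 15 17 20

Answer: 4 15 17 20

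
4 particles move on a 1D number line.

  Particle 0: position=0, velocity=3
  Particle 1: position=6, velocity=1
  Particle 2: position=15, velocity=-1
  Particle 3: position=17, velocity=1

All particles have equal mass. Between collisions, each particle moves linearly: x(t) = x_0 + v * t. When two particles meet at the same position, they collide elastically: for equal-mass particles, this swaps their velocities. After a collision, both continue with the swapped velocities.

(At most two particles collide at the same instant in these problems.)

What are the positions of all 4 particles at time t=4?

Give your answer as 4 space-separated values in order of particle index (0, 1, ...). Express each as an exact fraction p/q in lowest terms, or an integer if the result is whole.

Answer: 10 11 12 21

Derivation:
Collision at t=3: particles 0 and 1 swap velocities; positions: p0=9 p1=9 p2=12 p3=20; velocities now: v0=1 v1=3 v2=-1 v3=1
Collision at t=15/4: particles 1 and 2 swap velocities; positions: p0=39/4 p1=45/4 p2=45/4 p3=83/4; velocities now: v0=1 v1=-1 v2=3 v3=1
Advance to t=4 (no further collisions before then); velocities: v0=1 v1=-1 v2=3 v3=1; positions = 10 11 12 21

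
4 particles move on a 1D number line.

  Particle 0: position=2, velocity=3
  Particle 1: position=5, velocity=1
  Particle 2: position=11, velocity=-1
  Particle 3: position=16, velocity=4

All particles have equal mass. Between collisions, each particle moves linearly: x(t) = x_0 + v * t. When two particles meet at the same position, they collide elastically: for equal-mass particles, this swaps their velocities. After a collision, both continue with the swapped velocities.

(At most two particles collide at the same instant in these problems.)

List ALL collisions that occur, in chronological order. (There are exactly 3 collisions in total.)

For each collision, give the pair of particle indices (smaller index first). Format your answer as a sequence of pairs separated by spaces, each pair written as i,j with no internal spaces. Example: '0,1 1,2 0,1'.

Collision at t=3/2: particles 0 and 1 swap velocities; positions: p0=13/2 p1=13/2 p2=19/2 p3=22; velocities now: v0=1 v1=3 v2=-1 v3=4
Collision at t=9/4: particles 1 and 2 swap velocities; positions: p0=29/4 p1=35/4 p2=35/4 p3=25; velocities now: v0=1 v1=-1 v2=3 v3=4
Collision at t=3: particles 0 and 1 swap velocities; positions: p0=8 p1=8 p2=11 p3=28; velocities now: v0=-1 v1=1 v2=3 v3=4

Answer: 0,1 1,2 0,1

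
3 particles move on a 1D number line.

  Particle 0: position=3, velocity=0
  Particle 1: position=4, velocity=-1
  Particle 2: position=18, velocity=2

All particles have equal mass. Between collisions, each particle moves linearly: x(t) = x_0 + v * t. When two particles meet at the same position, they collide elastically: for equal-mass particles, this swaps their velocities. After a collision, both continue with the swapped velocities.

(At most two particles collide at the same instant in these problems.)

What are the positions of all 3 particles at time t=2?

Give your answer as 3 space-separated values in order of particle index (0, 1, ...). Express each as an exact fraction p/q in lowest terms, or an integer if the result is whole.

Collision at t=1: particles 0 and 1 swap velocities; positions: p0=3 p1=3 p2=20; velocities now: v0=-1 v1=0 v2=2
Advance to t=2 (no further collisions before then); velocities: v0=-1 v1=0 v2=2; positions = 2 3 22

Answer: 2 3 22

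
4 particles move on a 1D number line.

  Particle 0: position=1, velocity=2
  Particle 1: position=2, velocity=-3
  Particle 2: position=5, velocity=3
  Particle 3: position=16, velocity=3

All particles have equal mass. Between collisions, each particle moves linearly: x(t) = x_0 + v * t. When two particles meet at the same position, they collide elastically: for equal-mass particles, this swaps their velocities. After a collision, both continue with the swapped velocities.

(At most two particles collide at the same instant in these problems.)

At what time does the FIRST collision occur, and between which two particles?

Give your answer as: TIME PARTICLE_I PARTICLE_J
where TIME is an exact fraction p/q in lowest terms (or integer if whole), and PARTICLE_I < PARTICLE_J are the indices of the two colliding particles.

Answer: 1/5 0 1

Derivation:
Pair (0,1): pos 1,2 vel 2,-3 -> gap=1, closing at 5/unit, collide at t=1/5
Pair (1,2): pos 2,5 vel -3,3 -> not approaching (rel speed -6 <= 0)
Pair (2,3): pos 5,16 vel 3,3 -> not approaching (rel speed 0 <= 0)
Earliest collision: t=1/5 between 0 and 1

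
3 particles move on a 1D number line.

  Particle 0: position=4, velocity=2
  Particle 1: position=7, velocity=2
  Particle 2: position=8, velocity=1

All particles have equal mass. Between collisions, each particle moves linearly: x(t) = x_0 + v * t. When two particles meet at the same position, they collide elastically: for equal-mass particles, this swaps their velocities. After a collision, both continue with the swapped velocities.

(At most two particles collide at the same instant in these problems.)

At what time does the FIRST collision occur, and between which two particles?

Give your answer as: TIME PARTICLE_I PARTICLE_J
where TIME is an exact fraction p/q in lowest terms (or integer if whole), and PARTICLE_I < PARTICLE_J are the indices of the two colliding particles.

Pair (0,1): pos 4,7 vel 2,2 -> not approaching (rel speed 0 <= 0)
Pair (1,2): pos 7,8 vel 2,1 -> gap=1, closing at 1/unit, collide at t=1
Earliest collision: t=1 between 1 and 2

Answer: 1 1 2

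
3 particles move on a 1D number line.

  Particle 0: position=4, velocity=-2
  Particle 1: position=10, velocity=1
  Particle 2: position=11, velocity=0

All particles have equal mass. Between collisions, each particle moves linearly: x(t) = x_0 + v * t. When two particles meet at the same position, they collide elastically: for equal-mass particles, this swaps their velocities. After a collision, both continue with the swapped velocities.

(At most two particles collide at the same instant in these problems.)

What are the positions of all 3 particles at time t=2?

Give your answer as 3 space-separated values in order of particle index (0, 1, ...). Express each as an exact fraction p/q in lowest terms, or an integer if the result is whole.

Collision at t=1: particles 1 and 2 swap velocities; positions: p0=2 p1=11 p2=11; velocities now: v0=-2 v1=0 v2=1
Advance to t=2 (no further collisions before then); velocities: v0=-2 v1=0 v2=1; positions = 0 11 12

Answer: 0 11 12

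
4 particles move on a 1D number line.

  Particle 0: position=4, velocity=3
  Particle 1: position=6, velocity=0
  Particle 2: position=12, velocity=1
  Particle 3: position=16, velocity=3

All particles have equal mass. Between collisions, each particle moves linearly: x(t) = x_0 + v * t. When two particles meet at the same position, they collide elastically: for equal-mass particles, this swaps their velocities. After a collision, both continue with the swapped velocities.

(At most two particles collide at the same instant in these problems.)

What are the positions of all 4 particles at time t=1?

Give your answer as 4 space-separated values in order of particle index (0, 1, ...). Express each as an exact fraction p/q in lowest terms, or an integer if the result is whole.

Answer: 6 7 13 19

Derivation:
Collision at t=2/3: particles 0 and 1 swap velocities; positions: p0=6 p1=6 p2=38/3 p3=18; velocities now: v0=0 v1=3 v2=1 v3=3
Advance to t=1 (no further collisions before then); velocities: v0=0 v1=3 v2=1 v3=3; positions = 6 7 13 19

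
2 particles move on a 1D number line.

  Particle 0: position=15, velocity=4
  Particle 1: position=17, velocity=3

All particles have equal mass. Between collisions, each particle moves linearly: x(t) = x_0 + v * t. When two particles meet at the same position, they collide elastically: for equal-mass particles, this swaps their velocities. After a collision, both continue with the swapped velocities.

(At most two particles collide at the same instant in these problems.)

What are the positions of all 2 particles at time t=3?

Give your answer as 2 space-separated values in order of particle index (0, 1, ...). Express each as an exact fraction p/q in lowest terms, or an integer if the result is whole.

Answer: 26 27

Derivation:
Collision at t=2: particles 0 and 1 swap velocities; positions: p0=23 p1=23; velocities now: v0=3 v1=4
Advance to t=3 (no further collisions before then); velocities: v0=3 v1=4; positions = 26 27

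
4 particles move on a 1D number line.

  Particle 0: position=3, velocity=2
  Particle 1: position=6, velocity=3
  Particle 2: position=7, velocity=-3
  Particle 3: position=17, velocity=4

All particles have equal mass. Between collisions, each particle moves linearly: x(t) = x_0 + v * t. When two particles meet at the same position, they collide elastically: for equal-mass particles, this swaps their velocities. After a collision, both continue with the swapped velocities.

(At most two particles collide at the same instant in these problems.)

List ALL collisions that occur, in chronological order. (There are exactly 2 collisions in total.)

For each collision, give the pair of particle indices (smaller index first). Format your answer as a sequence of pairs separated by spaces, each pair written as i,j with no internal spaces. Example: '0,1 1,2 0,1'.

Answer: 1,2 0,1

Derivation:
Collision at t=1/6: particles 1 and 2 swap velocities; positions: p0=10/3 p1=13/2 p2=13/2 p3=53/3; velocities now: v0=2 v1=-3 v2=3 v3=4
Collision at t=4/5: particles 0 and 1 swap velocities; positions: p0=23/5 p1=23/5 p2=42/5 p3=101/5; velocities now: v0=-3 v1=2 v2=3 v3=4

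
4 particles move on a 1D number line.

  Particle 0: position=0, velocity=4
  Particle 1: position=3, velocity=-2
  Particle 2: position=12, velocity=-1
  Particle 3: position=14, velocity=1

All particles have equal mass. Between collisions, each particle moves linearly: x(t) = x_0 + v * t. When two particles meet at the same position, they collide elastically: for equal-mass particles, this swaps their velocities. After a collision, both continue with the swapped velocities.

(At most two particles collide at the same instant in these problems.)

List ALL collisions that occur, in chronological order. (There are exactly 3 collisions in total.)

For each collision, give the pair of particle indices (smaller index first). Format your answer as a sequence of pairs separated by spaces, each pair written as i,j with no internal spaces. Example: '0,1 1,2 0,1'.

Answer: 0,1 1,2 2,3

Derivation:
Collision at t=1/2: particles 0 and 1 swap velocities; positions: p0=2 p1=2 p2=23/2 p3=29/2; velocities now: v0=-2 v1=4 v2=-1 v3=1
Collision at t=12/5: particles 1 and 2 swap velocities; positions: p0=-9/5 p1=48/5 p2=48/5 p3=82/5; velocities now: v0=-2 v1=-1 v2=4 v3=1
Collision at t=14/3: particles 2 and 3 swap velocities; positions: p0=-19/3 p1=22/3 p2=56/3 p3=56/3; velocities now: v0=-2 v1=-1 v2=1 v3=4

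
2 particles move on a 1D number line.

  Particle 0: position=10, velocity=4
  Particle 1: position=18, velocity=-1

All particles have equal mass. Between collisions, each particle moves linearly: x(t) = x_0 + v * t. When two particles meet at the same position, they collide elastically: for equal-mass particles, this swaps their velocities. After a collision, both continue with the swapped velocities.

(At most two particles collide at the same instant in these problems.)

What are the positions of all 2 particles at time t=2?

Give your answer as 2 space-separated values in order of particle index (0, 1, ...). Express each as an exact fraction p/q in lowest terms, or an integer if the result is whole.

Collision at t=8/5: particles 0 and 1 swap velocities; positions: p0=82/5 p1=82/5; velocities now: v0=-1 v1=4
Advance to t=2 (no further collisions before then); velocities: v0=-1 v1=4; positions = 16 18

Answer: 16 18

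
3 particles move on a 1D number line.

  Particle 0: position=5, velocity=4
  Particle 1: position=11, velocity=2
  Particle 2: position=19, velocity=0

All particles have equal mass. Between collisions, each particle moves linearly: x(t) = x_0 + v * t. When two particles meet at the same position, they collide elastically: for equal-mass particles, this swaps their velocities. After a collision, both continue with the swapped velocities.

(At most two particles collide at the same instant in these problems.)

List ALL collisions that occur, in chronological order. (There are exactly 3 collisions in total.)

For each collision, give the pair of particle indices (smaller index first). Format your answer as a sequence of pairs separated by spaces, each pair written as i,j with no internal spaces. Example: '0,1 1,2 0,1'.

Collision at t=3: particles 0 and 1 swap velocities; positions: p0=17 p1=17 p2=19; velocities now: v0=2 v1=4 v2=0
Collision at t=7/2: particles 1 and 2 swap velocities; positions: p0=18 p1=19 p2=19; velocities now: v0=2 v1=0 v2=4
Collision at t=4: particles 0 and 1 swap velocities; positions: p0=19 p1=19 p2=21; velocities now: v0=0 v1=2 v2=4

Answer: 0,1 1,2 0,1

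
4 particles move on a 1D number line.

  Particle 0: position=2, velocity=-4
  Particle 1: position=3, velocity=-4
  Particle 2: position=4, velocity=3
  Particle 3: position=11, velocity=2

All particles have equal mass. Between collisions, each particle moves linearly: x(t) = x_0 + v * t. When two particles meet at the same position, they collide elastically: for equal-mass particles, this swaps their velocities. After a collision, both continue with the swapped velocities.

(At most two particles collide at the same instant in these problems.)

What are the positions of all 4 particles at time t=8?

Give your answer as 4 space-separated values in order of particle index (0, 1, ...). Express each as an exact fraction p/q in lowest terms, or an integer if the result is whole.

Answer: -30 -29 27 28

Derivation:
Collision at t=7: particles 2 and 3 swap velocities; positions: p0=-26 p1=-25 p2=25 p3=25; velocities now: v0=-4 v1=-4 v2=2 v3=3
Advance to t=8 (no further collisions before then); velocities: v0=-4 v1=-4 v2=2 v3=3; positions = -30 -29 27 28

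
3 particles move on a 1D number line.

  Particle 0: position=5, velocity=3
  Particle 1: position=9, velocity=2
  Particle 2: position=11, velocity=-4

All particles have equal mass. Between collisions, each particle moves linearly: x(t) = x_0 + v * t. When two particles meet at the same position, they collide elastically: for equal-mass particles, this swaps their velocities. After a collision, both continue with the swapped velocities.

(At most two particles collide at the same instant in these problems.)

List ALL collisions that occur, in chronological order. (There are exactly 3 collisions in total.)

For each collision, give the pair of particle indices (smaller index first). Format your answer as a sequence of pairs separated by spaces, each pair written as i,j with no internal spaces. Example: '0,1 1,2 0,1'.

Collision at t=1/3: particles 1 and 2 swap velocities; positions: p0=6 p1=29/3 p2=29/3; velocities now: v0=3 v1=-4 v2=2
Collision at t=6/7: particles 0 and 1 swap velocities; positions: p0=53/7 p1=53/7 p2=75/7; velocities now: v0=-4 v1=3 v2=2
Collision at t=4: particles 1 and 2 swap velocities; positions: p0=-5 p1=17 p2=17; velocities now: v0=-4 v1=2 v2=3

Answer: 1,2 0,1 1,2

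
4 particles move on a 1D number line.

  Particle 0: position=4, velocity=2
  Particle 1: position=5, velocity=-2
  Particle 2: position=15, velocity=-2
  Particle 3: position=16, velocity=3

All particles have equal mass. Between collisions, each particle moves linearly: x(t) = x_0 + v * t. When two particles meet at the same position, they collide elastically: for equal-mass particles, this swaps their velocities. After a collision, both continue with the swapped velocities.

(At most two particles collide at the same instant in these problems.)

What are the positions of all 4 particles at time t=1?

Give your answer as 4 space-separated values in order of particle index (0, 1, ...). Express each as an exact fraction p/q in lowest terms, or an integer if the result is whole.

Collision at t=1/4: particles 0 and 1 swap velocities; positions: p0=9/2 p1=9/2 p2=29/2 p3=67/4; velocities now: v0=-2 v1=2 v2=-2 v3=3
Advance to t=1 (no further collisions before then); velocities: v0=-2 v1=2 v2=-2 v3=3; positions = 3 6 13 19

Answer: 3 6 13 19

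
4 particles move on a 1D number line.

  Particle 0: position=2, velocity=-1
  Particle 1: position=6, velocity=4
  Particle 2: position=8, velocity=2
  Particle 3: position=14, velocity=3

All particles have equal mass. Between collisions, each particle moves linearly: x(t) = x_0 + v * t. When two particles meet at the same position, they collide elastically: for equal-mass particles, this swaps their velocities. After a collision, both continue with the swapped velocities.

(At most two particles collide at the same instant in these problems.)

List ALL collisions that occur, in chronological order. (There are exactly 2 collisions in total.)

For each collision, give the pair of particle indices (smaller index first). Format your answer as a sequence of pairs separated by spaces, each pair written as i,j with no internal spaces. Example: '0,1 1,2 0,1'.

Collision at t=1: particles 1 and 2 swap velocities; positions: p0=1 p1=10 p2=10 p3=17; velocities now: v0=-1 v1=2 v2=4 v3=3
Collision at t=8: particles 2 and 3 swap velocities; positions: p0=-6 p1=24 p2=38 p3=38; velocities now: v0=-1 v1=2 v2=3 v3=4

Answer: 1,2 2,3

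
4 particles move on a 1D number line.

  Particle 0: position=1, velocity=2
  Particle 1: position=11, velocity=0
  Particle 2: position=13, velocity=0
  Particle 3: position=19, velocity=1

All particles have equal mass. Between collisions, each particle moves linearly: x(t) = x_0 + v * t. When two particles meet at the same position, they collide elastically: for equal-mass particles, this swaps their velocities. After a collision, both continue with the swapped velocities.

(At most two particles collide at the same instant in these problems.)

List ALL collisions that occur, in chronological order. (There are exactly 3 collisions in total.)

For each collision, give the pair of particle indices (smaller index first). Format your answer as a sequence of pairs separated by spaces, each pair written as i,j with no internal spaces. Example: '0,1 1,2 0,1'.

Answer: 0,1 1,2 2,3

Derivation:
Collision at t=5: particles 0 and 1 swap velocities; positions: p0=11 p1=11 p2=13 p3=24; velocities now: v0=0 v1=2 v2=0 v3=1
Collision at t=6: particles 1 and 2 swap velocities; positions: p0=11 p1=13 p2=13 p3=25; velocities now: v0=0 v1=0 v2=2 v3=1
Collision at t=18: particles 2 and 3 swap velocities; positions: p0=11 p1=13 p2=37 p3=37; velocities now: v0=0 v1=0 v2=1 v3=2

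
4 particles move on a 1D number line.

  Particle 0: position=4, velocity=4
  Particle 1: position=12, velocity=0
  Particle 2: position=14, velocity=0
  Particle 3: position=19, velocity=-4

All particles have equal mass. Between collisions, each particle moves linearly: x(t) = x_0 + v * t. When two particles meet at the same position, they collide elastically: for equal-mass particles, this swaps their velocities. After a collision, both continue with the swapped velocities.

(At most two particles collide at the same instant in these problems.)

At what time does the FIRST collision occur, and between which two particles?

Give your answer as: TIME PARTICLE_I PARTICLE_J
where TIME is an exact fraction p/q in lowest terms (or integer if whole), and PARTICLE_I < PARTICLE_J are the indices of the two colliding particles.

Pair (0,1): pos 4,12 vel 4,0 -> gap=8, closing at 4/unit, collide at t=2
Pair (1,2): pos 12,14 vel 0,0 -> not approaching (rel speed 0 <= 0)
Pair (2,3): pos 14,19 vel 0,-4 -> gap=5, closing at 4/unit, collide at t=5/4
Earliest collision: t=5/4 between 2 and 3

Answer: 5/4 2 3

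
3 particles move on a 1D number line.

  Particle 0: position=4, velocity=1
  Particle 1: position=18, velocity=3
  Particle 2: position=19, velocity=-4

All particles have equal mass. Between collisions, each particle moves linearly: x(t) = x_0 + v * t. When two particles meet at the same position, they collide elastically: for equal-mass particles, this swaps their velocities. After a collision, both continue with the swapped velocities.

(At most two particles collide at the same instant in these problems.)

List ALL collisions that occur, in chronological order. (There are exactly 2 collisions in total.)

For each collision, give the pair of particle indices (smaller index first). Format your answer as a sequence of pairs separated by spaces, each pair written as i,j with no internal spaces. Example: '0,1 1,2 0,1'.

Answer: 1,2 0,1

Derivation:
Collision at t=1/7: particles 1 and 2 swap velocities; positions: p0=29/7 p1=129/7 p2=129/7; velocities now: v0=1 v1=-4 v2=3
Collision at t=3: particles 0 and 1 swap velocities; positions: p0=7 p1=7 p2=27; velocities now: v0=-4 v1=1 v2=3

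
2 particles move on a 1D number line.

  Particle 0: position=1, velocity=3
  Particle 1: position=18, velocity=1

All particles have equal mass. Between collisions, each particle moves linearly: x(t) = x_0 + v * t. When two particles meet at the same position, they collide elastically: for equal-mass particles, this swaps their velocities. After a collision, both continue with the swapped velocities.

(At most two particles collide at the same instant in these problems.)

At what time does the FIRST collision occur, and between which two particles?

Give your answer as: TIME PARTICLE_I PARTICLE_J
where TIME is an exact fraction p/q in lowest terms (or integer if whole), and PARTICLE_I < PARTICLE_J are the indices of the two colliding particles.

Answer: 17/2 0 1

Derivation:
Pair (0,1): pos 1,18 vel 3,1 -> gap=17, closing at 2/unit, collide at t=17/2
Earliest collision: t=17/2 between 0 and 1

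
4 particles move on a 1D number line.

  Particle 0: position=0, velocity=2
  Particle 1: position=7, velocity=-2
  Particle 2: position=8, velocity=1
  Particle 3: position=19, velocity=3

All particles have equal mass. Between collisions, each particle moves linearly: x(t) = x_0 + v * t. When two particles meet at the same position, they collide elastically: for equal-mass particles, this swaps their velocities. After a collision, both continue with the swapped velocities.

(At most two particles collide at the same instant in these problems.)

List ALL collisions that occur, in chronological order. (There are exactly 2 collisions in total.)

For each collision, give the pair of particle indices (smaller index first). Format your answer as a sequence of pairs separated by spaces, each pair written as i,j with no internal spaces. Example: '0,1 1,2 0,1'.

Collision at t=7/4: particles 0 and 1 swap velocities; positions: p0=7/2 p1=7/2 p2=39/4 p3=97/4; velocities now: v0=-2 v1=2 v2=1 v3=3
Collision at t=8: particles 1 and 2 swap velocities; positions: p0=-9 p1=16 p2=16 p3=43; velocities now: v0=-2 v1=1 v2=2 v3=3

Answer: 0,1 1,2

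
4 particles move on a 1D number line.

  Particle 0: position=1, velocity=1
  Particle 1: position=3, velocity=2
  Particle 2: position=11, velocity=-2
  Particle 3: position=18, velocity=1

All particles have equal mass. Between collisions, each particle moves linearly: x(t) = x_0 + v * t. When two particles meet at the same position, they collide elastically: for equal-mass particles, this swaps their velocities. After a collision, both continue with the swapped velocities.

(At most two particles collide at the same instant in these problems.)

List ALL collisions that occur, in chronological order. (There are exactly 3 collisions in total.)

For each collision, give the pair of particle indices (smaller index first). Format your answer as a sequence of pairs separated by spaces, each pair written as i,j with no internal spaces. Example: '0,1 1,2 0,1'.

Collision at t=2: particles 1 and 2 swap velocities; positions: p0=3 p1=7 p2=7 p3=20; velocities now: v0=1 v1=-2 v2=2 v3=1
Collision at t=10/3: particles 0 and 1 swap velocities; positions: p0=13/3 p1=13/3 p2=29/3 p3=64/3; velocities now: v0=-2 v1=1 v2=2 v3=1
Collision at t=15: particles 2 and 3 swap velocities; positions: p0=-19 p1=16 p2=33 p3=33; velocities now: v0=-2 v1=1 v2=1 v3=2

Answer: 1,2 0,1 2,3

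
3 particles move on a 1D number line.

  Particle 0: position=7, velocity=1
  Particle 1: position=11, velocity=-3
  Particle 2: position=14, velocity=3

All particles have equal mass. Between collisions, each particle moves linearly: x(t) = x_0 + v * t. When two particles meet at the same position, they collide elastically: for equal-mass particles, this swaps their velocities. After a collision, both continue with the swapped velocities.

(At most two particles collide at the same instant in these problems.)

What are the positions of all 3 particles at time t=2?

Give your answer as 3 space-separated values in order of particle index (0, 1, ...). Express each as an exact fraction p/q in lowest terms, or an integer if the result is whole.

Answer: 5 9 20

Derivation:
Collision at t=1: particles 0 and 1 swap velocities; positions: p0=8 p1=8 p2=17; velocities now: v0=-3 v1=1 v2=3
Advance to t=2 (no further collisions before then); velocities: v0=-3 v1=1 v2=3; positions = 5 9 20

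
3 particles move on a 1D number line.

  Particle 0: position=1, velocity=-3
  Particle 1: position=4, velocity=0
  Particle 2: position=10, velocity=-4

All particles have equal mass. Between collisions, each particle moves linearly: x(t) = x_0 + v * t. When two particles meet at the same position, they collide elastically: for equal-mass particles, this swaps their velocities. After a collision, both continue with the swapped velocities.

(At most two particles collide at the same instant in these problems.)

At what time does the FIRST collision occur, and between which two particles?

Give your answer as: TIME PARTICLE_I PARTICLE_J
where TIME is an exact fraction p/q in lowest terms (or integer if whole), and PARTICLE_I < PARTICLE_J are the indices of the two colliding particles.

Answer: 3/2 1 2

Derivation:
Pair (0,1): pos 1,4 vel -3,0 -> not approaching (rel speed -3 <= 0)
Pair (1,2): pos 4,10 vel 0,-4 -> gap=6, closing at 4/unit, collide at t=3/2
Earliest collision: t=3/2 between 1 and 2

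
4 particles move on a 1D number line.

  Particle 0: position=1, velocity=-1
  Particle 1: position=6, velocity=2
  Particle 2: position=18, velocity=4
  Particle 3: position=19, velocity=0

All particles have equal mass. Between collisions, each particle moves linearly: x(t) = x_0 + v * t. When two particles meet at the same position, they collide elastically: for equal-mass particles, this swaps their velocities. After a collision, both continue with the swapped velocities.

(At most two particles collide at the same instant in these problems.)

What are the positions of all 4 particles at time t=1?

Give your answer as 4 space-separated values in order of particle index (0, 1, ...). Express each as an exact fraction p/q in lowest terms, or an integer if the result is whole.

Answer: 0 8 19 22

Derivation:
Collision at t=1/4: particles 2 and 3 swap velocities; positions: p0=3/4 p1=13/2 p2=19 p3=19; velocities now: v0=-1 v1=2 v2=0 v3=4
Advance to t=1 (no further collisions before then); velocities: v0=-1 v1=2 v2=0 v3=4; positions = 0 8 19 22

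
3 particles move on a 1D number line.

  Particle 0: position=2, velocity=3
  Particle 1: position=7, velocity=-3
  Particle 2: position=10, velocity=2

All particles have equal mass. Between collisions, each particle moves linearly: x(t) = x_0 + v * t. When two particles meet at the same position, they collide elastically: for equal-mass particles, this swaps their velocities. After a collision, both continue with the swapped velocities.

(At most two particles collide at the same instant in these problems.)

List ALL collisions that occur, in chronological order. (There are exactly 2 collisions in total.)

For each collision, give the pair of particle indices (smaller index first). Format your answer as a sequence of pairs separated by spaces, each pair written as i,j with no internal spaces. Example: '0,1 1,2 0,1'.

Answer: 0,1 1,2

Derivation:
Collision at t=5/6: particles 0 and 1 swap velocities; positions: p0=9/2 p1=9/2 p2=35/3; velocities now: v0=-3 v1=3 v2=2
Collision at t=8: particles 1 and 2 swap velocities; positions: p0=-17 p1=26 p2=26; velocities now: v0=-3 v1=2 v2=3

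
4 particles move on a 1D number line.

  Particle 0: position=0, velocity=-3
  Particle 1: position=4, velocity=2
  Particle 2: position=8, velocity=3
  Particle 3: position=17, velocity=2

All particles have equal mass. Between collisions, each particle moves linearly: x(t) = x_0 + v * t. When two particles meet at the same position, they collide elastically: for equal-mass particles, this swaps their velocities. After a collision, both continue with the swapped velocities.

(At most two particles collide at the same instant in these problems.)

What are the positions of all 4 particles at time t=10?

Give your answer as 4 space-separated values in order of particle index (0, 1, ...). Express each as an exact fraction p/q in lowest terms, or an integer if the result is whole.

Collision at t=9: particles 2 and 3 swap velocities; positions: p0=-27 p1=22 p2=35 p3=35; velocities now: v0=-3 v1=2 v2=2 v3=3
Advance to t=10 (no further collisions before then); velocities: v0=-3 v1=2 v2=2 v3=3; positions = -30 24 37 38

Answer: -30 24 37 38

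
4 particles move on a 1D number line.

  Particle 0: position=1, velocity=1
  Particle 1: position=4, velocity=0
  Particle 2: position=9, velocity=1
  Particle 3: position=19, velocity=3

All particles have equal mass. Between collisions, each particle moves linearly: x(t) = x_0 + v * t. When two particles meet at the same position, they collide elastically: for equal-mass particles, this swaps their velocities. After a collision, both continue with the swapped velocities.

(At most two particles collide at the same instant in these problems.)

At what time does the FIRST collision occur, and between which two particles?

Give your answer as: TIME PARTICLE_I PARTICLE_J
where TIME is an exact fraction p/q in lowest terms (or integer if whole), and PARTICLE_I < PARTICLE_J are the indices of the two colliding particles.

Answer: 3 0 1

Derivation:
Pair (0,1): pos 1,4 vel 1,0 -> gap=3, closing at 1/unit, collide at t=3
Pair (1,2): pos 4,9 vel 0,1 -> not approaching (rel speed -1 <= 0)
Pair (2,3): pos 9,19 vel 1,3 -> not approaching (rel speed -2 <= 0)
Earliest collision: t=3 between 0 and 1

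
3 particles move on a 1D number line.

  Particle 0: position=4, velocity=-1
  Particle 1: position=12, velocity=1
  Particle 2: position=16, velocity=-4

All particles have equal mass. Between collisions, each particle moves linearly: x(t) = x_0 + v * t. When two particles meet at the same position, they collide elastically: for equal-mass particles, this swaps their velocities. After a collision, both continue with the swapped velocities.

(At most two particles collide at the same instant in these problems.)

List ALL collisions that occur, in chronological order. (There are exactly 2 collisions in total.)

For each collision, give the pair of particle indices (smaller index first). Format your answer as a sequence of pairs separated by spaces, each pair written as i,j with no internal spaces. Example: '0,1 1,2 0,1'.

Collision at t=4/5: particles 1 and 2 swap velocities; positions: p0=16/5 p1=64/5 p2=64/5; velocities now: v0=-1 v1=-4 v2=1
Collision at t=4: particles 0 and 1 swap velocities; positions: p0=0 p1=0 p2=16; velocities now: v0=-4 v1=-1 v2=1

Answer: 1,2 0,1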